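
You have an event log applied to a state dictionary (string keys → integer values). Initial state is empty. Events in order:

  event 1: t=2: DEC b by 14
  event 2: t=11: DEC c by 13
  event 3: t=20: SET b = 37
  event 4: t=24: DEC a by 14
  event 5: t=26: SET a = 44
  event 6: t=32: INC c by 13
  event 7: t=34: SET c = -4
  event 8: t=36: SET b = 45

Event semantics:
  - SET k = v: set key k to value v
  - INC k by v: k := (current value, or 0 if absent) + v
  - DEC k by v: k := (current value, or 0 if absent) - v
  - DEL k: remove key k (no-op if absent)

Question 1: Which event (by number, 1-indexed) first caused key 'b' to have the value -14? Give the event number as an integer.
Answer: 1

Derivation:
Looking for first event where b becomes -14:
  event 1: b (absent) -> -14  <-- first match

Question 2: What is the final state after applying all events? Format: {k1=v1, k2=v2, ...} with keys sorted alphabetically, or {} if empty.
  after event 1 (t=2: DEC b by 14): {b=-14}
  after event 2 (t=11: DEC c by 13): {b=-14, c=-13}
  after event 3 (t=20: SET b = 37): {b=37, c=-13}
  after event 4 (t=24: DEC a by 14): {a=-14, b=37, c=-13}
  after event 5 (t=26: SET a = 44): {a=44, b=37, c=-13}
  after event 6 (t=32: INC c by 13): {a=44, b=37, c=0}
  after event 7 (t=34: SET c = -4): {a=44, b=37, c=-4}
  after event 8 (t=36: SET b = 45): {a=44, b=45, c=-4}

Answer: {a=44, b=45, c=-4}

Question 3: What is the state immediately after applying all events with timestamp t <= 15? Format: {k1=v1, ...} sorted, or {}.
Apply events with t <= 15 (2 events):
  after event 1 (t=2: DEC b by 14): {b=-14}
  after event 2 (t=11: DEC c by 13): {b=-14, c=-13}

Answer: {b=-14, c=-13}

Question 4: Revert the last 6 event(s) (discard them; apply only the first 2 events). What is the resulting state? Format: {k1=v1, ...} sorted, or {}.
Answer: {b=-14, c=-13}

Derivation:
Keep first 2 events (discard last 6):
  after event 1 (t=2: DEC b by 14): {b=-14}
  after event 2 (t=11: DEC c by 13): {b=-14, c=-13}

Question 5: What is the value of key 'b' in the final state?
Track key 'b' through all 8 events:
  event 1 (t=2: DEC b by 14): b (absent) -> -14
  event 2 (t=11: DEC c by 13): b unchanged
  event 3 (t=20: SET b = 37): b -14 -> 37
  event 4 (t=24: DEC a by 14): b unchanged
  event 5 (t=26: SET a = 44): b unchanged
  event 6 (t=32: INC c by 13): b unchanged
  event 7 (t=34: SET c = -4): b unchanged
  event 8 (t=36: SET b = 45): b 37 -> 45
Final: b = 45

Answer: 45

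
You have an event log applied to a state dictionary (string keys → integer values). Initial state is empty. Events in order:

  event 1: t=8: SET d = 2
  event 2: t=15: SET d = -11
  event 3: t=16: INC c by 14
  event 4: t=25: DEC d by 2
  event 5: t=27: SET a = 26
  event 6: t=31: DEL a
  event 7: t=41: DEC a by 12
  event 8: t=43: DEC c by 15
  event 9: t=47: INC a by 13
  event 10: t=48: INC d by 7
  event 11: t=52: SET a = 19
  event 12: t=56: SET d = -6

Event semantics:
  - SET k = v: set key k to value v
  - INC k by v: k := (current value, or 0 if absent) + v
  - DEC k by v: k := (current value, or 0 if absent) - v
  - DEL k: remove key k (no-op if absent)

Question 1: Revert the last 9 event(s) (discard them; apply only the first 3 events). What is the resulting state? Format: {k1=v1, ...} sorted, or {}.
Answer: {c=14, d=-11}

Derivation:
Keep first 3 events (discard last 9):
  after event 1 (t=8: SET d = 2): {d=2}
  after event 2 (t=15: SET d = -11): {d=-11}
  after event 3 (t=16: INC c by 14): {c=14, d=-11}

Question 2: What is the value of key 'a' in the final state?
Track key 'a' through all 12 events:
  event 1 (t=8: SET d = 2): a unchanged
  event 2 (t=15: SET d = -11): a unchanged
  event 3 (t=16: INC c by 14): a unchanged
  event 4 (t=25: DEC d by 2): a unchanged
  event 5 (t=27: SET a = 26): a (absent) -> 26
  event 6 (t=31: DEL a): a 26 -> (absent)
  event 7 (t=41: DEC a by 12): a (absent) -> -12
  event 8 (t=43: DEC c by 15): a unchanged
  event 9 (t=47: INC a by 13): a -12 -> 1
  event 10 (t=48: INC d by 7): a unchanged
  event 11 (t=52: SET a = 19): a 1 -> 19
  event 12 (t=56: SET d = -6): a unchanged
Final: a = 19

Answer: 19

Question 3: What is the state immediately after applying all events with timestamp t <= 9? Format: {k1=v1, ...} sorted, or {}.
Answer: {d=2}

Derivation:
Apply events with t <= 9 (1 events):
  after event 1 (t=8: SET d = 2): {d=2}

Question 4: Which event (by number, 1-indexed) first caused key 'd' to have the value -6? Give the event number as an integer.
Looking for first event where d becomes -6:
  event 1: d = 2
  event 2: d = -11
  event 3: d = -11
  event 4: d = -13
  event 5: d = -13
  event 6: d = -13
  event 7: d = -13
  event 8: d = -13
  event 9: d = -13
  event 10: d -13 -> -6  <-- first match

Answer: 10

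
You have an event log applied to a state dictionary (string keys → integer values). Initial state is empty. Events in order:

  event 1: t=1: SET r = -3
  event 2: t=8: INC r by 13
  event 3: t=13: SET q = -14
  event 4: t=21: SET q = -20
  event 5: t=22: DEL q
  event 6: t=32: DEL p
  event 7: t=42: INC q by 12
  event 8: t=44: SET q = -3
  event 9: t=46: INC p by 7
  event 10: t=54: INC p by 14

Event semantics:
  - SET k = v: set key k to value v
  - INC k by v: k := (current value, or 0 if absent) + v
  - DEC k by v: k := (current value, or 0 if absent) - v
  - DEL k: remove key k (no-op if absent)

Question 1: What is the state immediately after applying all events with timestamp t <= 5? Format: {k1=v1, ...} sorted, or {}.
Answer: {r=-3}

Derivation:
Apply events with t <= 5 (1 events):
  after event 1 (t=1: SET r = -3): {r=-3}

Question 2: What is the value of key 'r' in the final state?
Track key 'r' through all 10 events:
  event 1 (t=1: SET r = -3): r (absent) -> -3
  event 2 (t=8: INC r by 13): r -3 -> 10
  event 3 (t=13: SET q = -14): r unchanged
  event 4 (t=21: SET q = -20): r unchanged
  event 5 (t=22: DEL q): r unchanged
  event 6 (t=32: DEL p): r unchanged
  event 7 (t=42: INC q by 12): r unchanged
  event 8 (t=44: SET q = -3): r unchanged
  event 9 (t=46: INC p by 7): r unchanged
  event 10 (t=54: INC p by 14): r unchanged
Final: r = 10

Answer: 10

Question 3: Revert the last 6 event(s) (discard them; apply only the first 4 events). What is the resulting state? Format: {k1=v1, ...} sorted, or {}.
Answer: {q=-20, r=10}

Derivation:
Keep first 4 events (discard last 6):
  after event 1 (t=1: SET r = -3): {r=-3}
  after event 2 (t=8: INC r by 13): {r=10}
  after event 3 (t=13: SET q = -14): {q=-14, r=10}
  after event 4 (t=21: SET q = -20): {q=-20, r=10}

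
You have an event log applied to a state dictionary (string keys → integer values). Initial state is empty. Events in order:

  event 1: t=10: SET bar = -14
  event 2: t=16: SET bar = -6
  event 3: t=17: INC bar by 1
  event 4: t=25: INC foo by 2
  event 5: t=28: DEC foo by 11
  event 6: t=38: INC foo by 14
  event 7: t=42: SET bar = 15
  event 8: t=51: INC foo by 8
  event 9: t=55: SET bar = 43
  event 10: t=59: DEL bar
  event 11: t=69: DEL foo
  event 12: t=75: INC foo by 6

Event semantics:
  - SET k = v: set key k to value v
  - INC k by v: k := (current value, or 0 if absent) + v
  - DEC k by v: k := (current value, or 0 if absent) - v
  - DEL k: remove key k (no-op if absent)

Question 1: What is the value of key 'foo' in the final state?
Answer: 6

Derivation:
Track key 'foo' through all 12 events:
  event 1 (t=10: SET bar = -14): foo unchanged
  event 2 (t=16: SET bar = -6): foo unchanged
  event 3 (t=17: INC bar by 1): foo unchanged
  event 4 (t=25: INC foo by 2): foo (absent) -> 2
  event 5 (t=28: DEC foo by 11): foo 2 -> -9
  event 6 (t=38: INC foo by 14): foo -9 -> 5
  event 7 (t=42: SET bar = 15): foo unchanged
  event 8 (t=51: INC foo by 8): foo 5 -> 13
  event 9 (t=55: SET bar = 43): foo unchanged
  event 10 (t=59: DEL bar): foo unchanged
  event 11 (t=69: DEL foo): foo 13 -> (absent)
  event 12 (t=75: INC foo by 6): foo (absent) -> 6
Final: foo = 6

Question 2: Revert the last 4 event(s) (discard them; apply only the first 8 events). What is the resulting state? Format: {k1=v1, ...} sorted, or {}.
Keep first 8 events (discard last 4):
  after event 1 (t=10: SET bar = -14): {bar=-14}
  after event 2 (t=16: SET bar = -6): {bar=-6}
  after event 3 (t=17: INC bar by 1): {bar=-5}
  after event 4 (t=25: INC foo by 2): {bar=-5, foo=2}
  after event 5 (t=28: DEC foo by 11): {bar=-5, foo=-9}
  after event 6 (t=38: INC foo by 14): {bar=-5, foo=5}
  after event 7 (t=42: SET bar = 15): {bar=15, foo=5}
  after event 8 (t=51: INC foo by 8): {bar=15, foo=13}

Answer: {bar=15, foo=13}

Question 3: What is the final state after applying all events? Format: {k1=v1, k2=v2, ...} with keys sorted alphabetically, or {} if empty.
  after event 1 (t=10: SET bar = -14): {bar=-14}
  after event 2 (t=16: SET bar = -6): {bar=-6}
  after event 3 (t=17: INC bar by 1): {bar=-5}
  after event 4 (t=25: INC foo by 2): {bar=-5, foo=2}
  after event 5 (t=28: DEC foo by 11): {bar=-5, foo=-9}
  after event 6 (t=38: INC foo by 14): {bar=-5, foo=5}
  after event 7 (t=42: SET bar = 15): {bar=15, foo=5}
  after event 8 (t=51: INC foo by 8): {bar=15, foo=13}
  after event 9 (t=55: SET bar = 43): {bar=43, foo=13}
  after event 10 (t=59: DEL bar): {foo=13}
  after event 11 (t=69: DEL foo): {}
  after event 12 (t=75: INC foo by 6): {foo=6}

Answer: {foo=6}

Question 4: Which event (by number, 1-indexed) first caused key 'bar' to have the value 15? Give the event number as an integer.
Looking for first event where bar becomes 15:
  event 1: bar = -14
  event 2: bar = -6
  event 3: bar = -5
  event 4: bar = -5
  event 5: bar = -5
  event 6: bar = -5
  event 7: bar -5 -> 15  <-- first match

Answer: 7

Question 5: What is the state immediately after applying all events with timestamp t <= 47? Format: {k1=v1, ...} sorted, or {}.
Apply events with t <= 47 (7 events):
  after event 1 (t=10: SET bar = -14): {bar=-14}
  after event 2 (t=16: SET bar = -6): {bar=-6}
  after event 3 (t=17: INC bar by 1): {bar=-5}
  after event 4 (t=25: INC foo by 2): {bar=-5, foo=2}
  after event 5 (t=28: DEC foo by 11): {bar=-5, foo=-9}
  after event 6 (t=38: INC foo by 14): {bar=-5, foo=5}
  after event 7 (t=42: SET bar = 15): {bar=15, foo=5}

Answer: {bar=15, foo=5}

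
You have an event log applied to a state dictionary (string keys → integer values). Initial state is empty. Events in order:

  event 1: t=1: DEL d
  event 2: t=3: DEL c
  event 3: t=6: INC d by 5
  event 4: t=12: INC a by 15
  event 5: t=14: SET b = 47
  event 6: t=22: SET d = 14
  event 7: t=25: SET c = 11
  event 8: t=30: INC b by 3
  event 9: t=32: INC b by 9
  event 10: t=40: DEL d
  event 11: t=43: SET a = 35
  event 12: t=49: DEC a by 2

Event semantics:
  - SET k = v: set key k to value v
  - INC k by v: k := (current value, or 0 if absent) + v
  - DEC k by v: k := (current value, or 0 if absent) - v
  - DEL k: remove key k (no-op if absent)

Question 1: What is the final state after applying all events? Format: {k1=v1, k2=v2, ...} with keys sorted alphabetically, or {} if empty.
  after event 1 (t=1: DEL d): {}
  after event 2 (t=3: DEL c): {}
  after event 3 (t=6: INC d by 5): {d=5}
  after event 4 (t=12: INC a by 15): {a=15, d=5}
  after event 5 (t=14: SET b = 47): {a=15, b=47, d=5}
  after event 6 (t=22: SET d = 14): {a=15, b=47, d=14}
  after event 7 (t=25: SET c = 11): {a=15, b=47, c=11, d=14}
  after event 8 (t=30: INC b by 3): {a=15, b=50, c=11, d=14}
  after event 9 (t=32: INC b by 9): {a=15, b=59, c=11, d=14}
  after event 10 (t=40: DEL d): {a=15, b=59, c=11}
  after event 11 (t=43: SET a = 35): {a=35, b=59, c=11}
  after event 12 (t=49: DEC a by 2): {a=33, b=59, c=11}

Answer: {a=33, b=59, c=11}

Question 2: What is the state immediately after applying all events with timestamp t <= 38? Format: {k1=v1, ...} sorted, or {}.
Apply events with t <= 38 (9 events):
  after event 1 (t=1: DEL d): {}
  after event 2 (t=3: DEL c): {}
  after event 3 (t=6: INC d by 5): {d=5}
  after event 4 (t=12: INC a by 15): {a=15, d=5}
  after event 5 (t=14: SET b = 47): {a=15, b=47, d=5}
  after event 6 (t=22: SET d = 14): {a=15, b=47, d=14}
  after event 7 (t=25: SET c = 11): {a=15, b=47, c=11, d=14}
  after event 8 (t=30: INC b by 3): {a=15, b=50, c=11, d=14}
  after event 9 (t=32: INC b by 9): {a=15, b=59, c=11, d=14}

Answer: {a=15, b=59, c=11, d=14}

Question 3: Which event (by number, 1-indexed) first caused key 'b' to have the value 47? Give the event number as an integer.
Answer: 5

Derivation:
Looking for first event where b becomes 47:
  event 5: b (absent) -> 47  <-- first match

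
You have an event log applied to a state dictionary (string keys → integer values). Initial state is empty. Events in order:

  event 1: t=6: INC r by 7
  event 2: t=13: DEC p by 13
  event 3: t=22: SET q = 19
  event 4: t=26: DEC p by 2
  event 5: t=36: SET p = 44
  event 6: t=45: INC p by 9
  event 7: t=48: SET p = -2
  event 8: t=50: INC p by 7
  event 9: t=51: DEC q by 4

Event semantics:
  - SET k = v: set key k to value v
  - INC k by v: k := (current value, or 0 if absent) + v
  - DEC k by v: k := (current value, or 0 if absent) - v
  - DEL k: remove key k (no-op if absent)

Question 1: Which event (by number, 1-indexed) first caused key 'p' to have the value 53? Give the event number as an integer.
Answer: 6

Derivation:
Looking for first event where p becomes 53:
  event 2: p = -13
  event 3: p = -13
  event 4: p = -15
  event 5: p = 44
  event 6: p 44 -> 53  <-- first match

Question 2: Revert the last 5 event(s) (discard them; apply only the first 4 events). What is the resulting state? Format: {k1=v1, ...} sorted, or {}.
Keep first 4 events (discard last 5):
  after event 1 (t=6: INC r by 7): {r=7}
  after event 2 (t=13: DEC p by 13): {p=-13, r=7}
  after event 3 (t=22: SET q = 19): {p=-13, q=19, r=7}
  after event 4 (t=26: DEC p by 2): {p=-15, q=19, r=7}

Answer: {p=-15, q=19, r=7}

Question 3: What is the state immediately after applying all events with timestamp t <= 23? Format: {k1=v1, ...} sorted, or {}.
Answer: {p=-13, q=19, r=7}

Derivation:
Apply events with t <= 23 (3 events):
  after event 1 (t=6: INC r by 7): {r=7}
  after event 2 (t=13: DEC p by 13): {p=-13, r=7}
  after event 3 (t=22: SET q = 19): {p=-13, q=19, r=7}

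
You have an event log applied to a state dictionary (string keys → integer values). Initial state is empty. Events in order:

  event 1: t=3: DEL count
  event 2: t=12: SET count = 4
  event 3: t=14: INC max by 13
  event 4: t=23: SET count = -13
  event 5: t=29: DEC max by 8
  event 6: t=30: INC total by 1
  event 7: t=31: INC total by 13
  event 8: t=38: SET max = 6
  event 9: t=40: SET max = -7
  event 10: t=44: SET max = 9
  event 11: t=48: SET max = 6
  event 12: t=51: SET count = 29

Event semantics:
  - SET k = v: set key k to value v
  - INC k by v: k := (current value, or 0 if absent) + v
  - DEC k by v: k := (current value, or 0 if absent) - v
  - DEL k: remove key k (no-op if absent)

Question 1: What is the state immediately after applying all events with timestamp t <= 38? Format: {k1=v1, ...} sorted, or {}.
Apply events with t <= 38 (8 events):
  after event 1 (t=3: DEL count): {}
  after event 2 (t=12: SET count = 4): {count=4}
  after event 3 (t=14: INC max by 13): {count=4, max=13}
  after event 4 (t=23: SET count = -13): {count=-13, max=13}
  after event 5 (t=29: DEC max by 8): {count=-13, max=5}
  after event 6 (t=30: INC total by 1): {count=-13, max=5, total=1}
  after event 7 (t=31: INC total by 13): {count=-13, max=5, total=14}
  after event 8 (t=38: SET max = 6): {count=-13, max=6, total=14}

Answer: {count=-13, max=6, total=14}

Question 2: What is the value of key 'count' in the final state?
Track key 'count' through all 12 events:
  event 1 (t=3: DEL count): count (absent) -> (absent)
  event 2 (t=12: SET count = 4): count (absent) -> 4
  event 3 (t=14: INC max by 13): count unchanged
  event 4 (t=23: SET count = -13): count 4 -> -13
  event 5 (t=29: DEC max by 8): count unchanged
  event 6 (t=30: INC total by 1): count unchanged
  event 7 (t=31: INC total by 13): count unchanged
  event 8 (t=38: SET max = 6): count unchanged
  event 9 (t=40: SET max = -7): count unchanged
  event 10 (t=44: SET max = 9): count unchanged
  event 11 (t=48: SET max = 6): count unchanged
  event 12 (t=51: SET count = 29): count -13 -> 29
Final: count = 29

Answer: 29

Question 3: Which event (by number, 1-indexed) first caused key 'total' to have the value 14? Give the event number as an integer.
Looking for first event where total becomes 14:
  event 6: total = 1
  event 7: total 1 -> 14  <-- first match

Answer: 7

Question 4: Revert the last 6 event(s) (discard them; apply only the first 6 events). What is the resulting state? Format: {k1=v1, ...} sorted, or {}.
Keep first 6 events (discard last 6):
  after event 1 (t=3: DEL count): {}
  after event 2 (t=12: SET count = 4): {count=4}
  after event 3 (t=14: INC max by 13): {count=4, max=13}
  after event 4 (t=23: SET count = -13): {count=-13, max=13}
  after event 5 (t=29: DEC max by 8): {count=-13, max=5}
  after event 6 (t=30: INC total by 1): {count=-13, max=5, total=1}

Answer: {count=-13, max=5, total=1}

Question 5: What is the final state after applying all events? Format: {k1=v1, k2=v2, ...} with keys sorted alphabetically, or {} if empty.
  after event 1 (t=3: DEL count): {}
  after event 2 (t=12: SET count = 4): {count=4}
  after event 3 (t=14: INC max by 13): {count=4, max=13}
  after event 4 (t=23: SET count = -13): {count=-13, max=13}
  after event 5 (t=29: DEC max by 8): {count=-13, max=5}
  after event 6 (t=30: INC total by 1): {count=-13, max=5, total=1}
  after event 7 (t=31: INC total by 13): {count=-13, max=5, total=14}
  after event 8 (t=38: SET max = 6): {count=-13, max=6, total=14}
  after event 9 (t=40: SET max = -7): {count=-13, max=-7, total=14}
  after event 10 (t=44: SET max = 9): {count=-13, max=9, total=14}
  after event 11 (t=48: SET max = 6): {count=-13, max=6, total=14}
  after event 12 (t=51: SET count = 29): {count=29, max=6, total=14}

Answer: {count=29, max=6, total=14}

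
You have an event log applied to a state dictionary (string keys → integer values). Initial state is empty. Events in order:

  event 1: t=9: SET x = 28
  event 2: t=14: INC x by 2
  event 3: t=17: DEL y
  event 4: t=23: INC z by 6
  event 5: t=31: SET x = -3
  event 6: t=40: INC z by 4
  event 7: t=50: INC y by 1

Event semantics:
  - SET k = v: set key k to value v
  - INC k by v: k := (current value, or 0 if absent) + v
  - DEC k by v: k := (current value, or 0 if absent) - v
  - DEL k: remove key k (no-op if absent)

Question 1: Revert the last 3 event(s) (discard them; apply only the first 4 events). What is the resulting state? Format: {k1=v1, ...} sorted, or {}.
Answer: {x=30, z=6}

Derivation:
Keep first 4 events (discard last 3):
  after event 1 (t=9: SET x = 28): {x=28}
  after event 2 (t=14: INC x by 2): {x=30}
  after event 3 (t=17: DEL y): {x=30}
  after event 4 (t=23: INC z by 6): {x=30, z=6}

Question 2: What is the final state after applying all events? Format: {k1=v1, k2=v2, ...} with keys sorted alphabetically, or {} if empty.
  after event 1 (t=9: SET x = 28): {x=28}
  after event 2 (t=14: INC x by 2): {x=30}
  after event 3 (t=17: DEL y): {x=30}
  after event 4 (t=23: INC z by 6): {x=30, z=6}
  after event 5 (t=31: SET x = -3): {x=-3, z=6}
  after event 6 (t=40: INC z by 4): {x=-3, z=10}
  after event 7 (t=50: INC y by 1): {x=-3, y=1, z=10}

Answer: {x=-3, y=1, z=10}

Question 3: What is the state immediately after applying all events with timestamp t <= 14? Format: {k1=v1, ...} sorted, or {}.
Apply events with t <= 14 (2 events):
  after event 1 (t=9: SET x = 28): {x=28}
  after event 2 (t=14: INC x by 2): {x=30}

Answer: {x=30}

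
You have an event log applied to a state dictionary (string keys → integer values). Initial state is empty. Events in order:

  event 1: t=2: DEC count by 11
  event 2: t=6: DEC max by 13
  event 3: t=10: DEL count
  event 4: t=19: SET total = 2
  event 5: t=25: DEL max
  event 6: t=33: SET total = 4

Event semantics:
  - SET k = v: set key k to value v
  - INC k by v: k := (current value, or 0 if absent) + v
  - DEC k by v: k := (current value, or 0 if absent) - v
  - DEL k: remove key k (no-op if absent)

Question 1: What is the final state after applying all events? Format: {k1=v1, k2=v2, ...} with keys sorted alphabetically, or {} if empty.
Answer: {total=4}

Derivation:
  after event 1 (t=2: DEC count by 11): {count=-11}
  after event 2 (t=6: DEC max by 13): {count=-11, max=-13}
  after event 3 (t=10: DEL count): {max=-13}
  after event 4 (t=19: SET total = 2): {max=-13, total=2}
  after event 5 (t=25: DEL max): {total=2}
  after event 6 (t=33: SET total = 4): {total=4}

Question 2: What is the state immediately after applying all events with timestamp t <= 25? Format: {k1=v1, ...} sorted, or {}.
Apply events with t <= 25 (5 events):
  after event 1 (t=2: DEC count by 11): {count=-11}
  after event 2 (t=6: DEC max by 13): {count=-11, max=-13}
  after event 3 (t=10: DEL count): {max=-13}
  after event 4 (t=19: SET total = 2): {max=-13, total=2}
  after event 5 (t=25: DEL max): {total=2}

Answer: {total=2}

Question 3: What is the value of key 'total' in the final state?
Track key 'total' through all 6 events:
  event 1 (t=2: DEC count by 11): total unchanged
  event 2 (t=6: DEC max by 13): total unchanged
  event 3 (t=10: DEL count): total unchanged
  event 4 (t=19: SET total = 2): total (absent) -> 2
  event 5 (t=25: DEL max): total unchanged
  event 6 (t=33: SET total = 4): total 2 -> 4
Final: total = 4

Answer: 4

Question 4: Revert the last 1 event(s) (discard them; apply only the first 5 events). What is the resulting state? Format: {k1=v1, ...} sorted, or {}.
Keep first 5 events (discard last 1):
  after event 1 (t=2: DEC count by 11): {count=-11}
  after event 2 (t=6: DEC max by 13): {count=-11, max=-13}
  after event 3 (t=10: DEL count): {max=-13}
  after event 4 (t=19: SET total = 2): {max=-13, total=2}
  after event 5 (t=25: DEL max): {total=2}

Answer: {total=2}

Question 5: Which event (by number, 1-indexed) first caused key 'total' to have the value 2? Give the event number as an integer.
Answer: 4

Derivation:
Looking for first event where total becomes 2:
  event 4: total (absent) -> 2  <-- first match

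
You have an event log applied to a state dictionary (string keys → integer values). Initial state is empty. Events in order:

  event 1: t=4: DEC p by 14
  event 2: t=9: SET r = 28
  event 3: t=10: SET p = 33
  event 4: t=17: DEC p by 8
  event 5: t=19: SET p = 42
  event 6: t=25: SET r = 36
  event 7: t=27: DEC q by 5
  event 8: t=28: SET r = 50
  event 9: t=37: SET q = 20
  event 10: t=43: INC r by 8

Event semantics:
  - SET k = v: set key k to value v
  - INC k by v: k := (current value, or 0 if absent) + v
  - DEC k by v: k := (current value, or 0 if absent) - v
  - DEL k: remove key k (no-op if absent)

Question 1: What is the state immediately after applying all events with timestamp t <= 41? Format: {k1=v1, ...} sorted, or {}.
Answer: {p=42, q=20, r=50}

Derivation:
Apply events with t <= 41 (9 events):
  after event 1 (t=4: DEC p by 14): {p=-14}
  after event 2 (t=9: SET r = 28): {p=-14, r=28}
  after event 3 (t=10: SET p = 33): {p=33, r=28}
  after event 4 (t=17: DEC p by 8): {p=25, r=28}
  after event 5 (t=19: SET p = 42): {p=42, r=28}
  after event 6 (t=25: SET r = 36): {p=42, r=36}
  after event 7 (t=27: DEC q by 5): {p=42, q=-5, r=36}
  after event 8 (t=28: SET r = 50): {p=42, q=-5, r=50}
  after event 9 (t=37: SET q = 20): {p=42, q=20, r=50}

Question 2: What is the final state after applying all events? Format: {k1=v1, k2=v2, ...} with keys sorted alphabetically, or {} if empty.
Answer: {p=42, q=20, r=58}

Derivation:
  after event 1 (t=4: DEC p by 14): {p=-14}
  after event 2 (t=9: SET r = 28): {p=-14, r=28}
  after event 3 (t=10: SET p = 33): {p=33, r=28}
  after event 4 (t=17: DEC p by 8): {p=25, r=28}
  after event 5 (t=19: SET p = 42): {p=42, r=28}
  after event 6 (t=25: SET r = 36): {p=42, r=36}
  after event 7 (t=27: DEC q by 5): {p=42, q=-5, r=36}
  after event 8 (t=28: SET r = 50): {p=42, q=-5, r=50}
  after event 9 (t=37: SET q = 20): {p=42, q=20, r=50}
  after event 10 (t=43: INC r by 8): {p=42, q=20, r=58}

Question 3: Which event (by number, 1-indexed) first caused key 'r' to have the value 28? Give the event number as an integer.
Looking for first event where r becomes 28:
  event 2: r (absent) -> 28  <-- first match

Answer: 2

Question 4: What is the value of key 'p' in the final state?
Answer: 42

Derivation:
Track key 'p' through all 10 events:
  event 1 (t=4: DEC p by 14): p (absent) -> -14
  event 2 (t=9: SET r = 28): p unchanged
  event 3 (t=10: SET p = 33): p -14 -> 33
  event 4 (t=17: DEC p by 8): p 33 -> 25
  event 5 (t=19: SET p = 42): p 25 -> 42
  event 6 (t=25: SET r = 36): p unchanged
  event 7 (t=27: DEC q by 5): p unchanged
  event 8 (t=28: SET r = 50): p unchanged
  event 9 (t=37: SET q = 20): p unchanged
  event 10 (t=43: INC r by 8): p unchanged
Final: p = 42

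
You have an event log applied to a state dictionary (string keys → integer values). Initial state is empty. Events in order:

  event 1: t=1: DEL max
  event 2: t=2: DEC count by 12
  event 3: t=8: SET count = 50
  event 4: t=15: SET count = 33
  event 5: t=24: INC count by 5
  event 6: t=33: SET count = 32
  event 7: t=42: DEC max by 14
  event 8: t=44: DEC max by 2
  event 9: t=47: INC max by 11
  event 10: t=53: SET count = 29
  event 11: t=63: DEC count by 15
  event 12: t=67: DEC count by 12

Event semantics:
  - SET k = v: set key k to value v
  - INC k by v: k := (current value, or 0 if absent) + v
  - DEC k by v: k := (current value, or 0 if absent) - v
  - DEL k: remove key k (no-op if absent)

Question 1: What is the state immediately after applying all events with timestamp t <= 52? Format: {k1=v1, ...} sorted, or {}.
Answer: {count=32, max=-5}

Derivation:
Apply events with t <= 52 (9 events):
  after event 1 (t=1: DEL max): {}
  after event 2 (t=2: DEC count by 12): {count=-12}
  after event 3 (t=8: SET count = 50): {count=50}
  after event 4 (t=15: SET count = 33): {count=33}
  after event 5 (t=24: INC count by 5): {count=38}
  after event 6 (t=33: SET count = 32): {count=32}
  after event 7 (t=42: DEC max by 14): {count=32, max=-14}
  after event 8 (t=44: DEC max by 2): {count=32, max=-16}
  after event 9 (t=47: INC max by 11): {count=32, max=-5}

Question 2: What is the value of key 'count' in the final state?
Answer: 2

Derivation:
Track key 'count' through all 12 events:
  event 1 (t=1: DEL max): count unchanged
  event 2 (t=2: DEC count by 12): count (absent) -> -12
  event 3 (t=8: SET count = 50): count -12 -> 50
  event 4 (t=15: SET count = 33): count 50 -> 33
  event 5 (t=24: INC count by 5): count 33 -> 38
  event 6 (t=33: SET count = 32): count 38 -> 32
  event 7 (t=42: DEC max by 14): count unchanged
  event 8 (t=44: DEC max by 2): count unchanged
  event 9 (t=47: INC max by 11): count unchanged
  event 10 (t=53: SET count = 29): count 32 -> 29
  event 11 (t=63: DEC count by 15): count 29 -> 14
  event 12 (t=67: DEC count by 12): count 14 -> 2
Final: count = 2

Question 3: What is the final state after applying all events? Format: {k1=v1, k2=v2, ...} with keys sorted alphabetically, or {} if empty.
  after event 1 (t=1: DEL max): {}
  after event 2 (t=2: DEC count by 12): {count=-12}
  after event 3 (t=8: SET count = 50): {count=50}
  after event 4 (t=15: SET count = 33): {count=33}
  after event 5 (t=24: INC count by 5): {count=38}
  after event 6 (t=33: SET count = 32): {count=32}
  after event 7 (t=42: DEC max by 14): {count=32, max=-14}
  after event 8 (t=44: DEC max by 2): {count=32, max=-16}
  after event 9 (t=47: INC max by 11): {count=32, max=-5}
  after event 10 (t=53: SET count = 29): {count=29, max=-5}
  after event 11 (t=63: DEC count by 15): {count=14, max=-5}
  after event 12 (t=67: DEC count by 12): {count=2, max=-5}

Answer: {count=2, max=-5}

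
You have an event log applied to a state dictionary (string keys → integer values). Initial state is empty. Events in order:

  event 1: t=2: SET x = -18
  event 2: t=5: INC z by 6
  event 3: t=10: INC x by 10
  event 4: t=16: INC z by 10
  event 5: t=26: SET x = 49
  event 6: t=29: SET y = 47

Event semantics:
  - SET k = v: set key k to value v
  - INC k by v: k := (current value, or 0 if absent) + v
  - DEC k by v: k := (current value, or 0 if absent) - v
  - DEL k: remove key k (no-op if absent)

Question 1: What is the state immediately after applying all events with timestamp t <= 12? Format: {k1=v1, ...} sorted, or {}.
Answer: {x=-8, z=6}

Derivation:
Apply events with t <= 12 (3 events):
  after event 1 (t=2: SET x = -18): {x=-18}
  after event 2 (t=5: INC z by 6): {x=-18, z=6}
  after event 3 (t=10: INC x by 10): {x=-8, z=6}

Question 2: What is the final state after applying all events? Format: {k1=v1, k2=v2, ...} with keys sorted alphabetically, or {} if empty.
  after event 1 (t=2: SET x = -18): {x=-18}
  after event 2 (t=5: INC z by 6): {x=-18, z=6}
  after event 3 (t=10: INC x by 10): {x=-8, z=6}
  after event 4 (t=16: INC z by 10): {x=-8, z=16}
  after event 5 (t=26: SET x = 49): {x=49, z=16}
  after event 6 (t=29: SET y = 47): {x=49, y=47, z=16}

Answer: {x=49, y=47, z=16}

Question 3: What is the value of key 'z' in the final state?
Track key 'z' through all 6 events:
  event 1 (t=2: SET x = -18): z unchanged
  event 2 (t=5: INC z by 6): z (absent) -> 6
  event 3 (t=10: INC x by 10): z unchanged
  event 4 (t=16: INC z by 10): z 6 -> 16
  event 5 (t=26: SET x = 49): z unchanged
  event 6 (t=29: SET y = 47): z unchanged
Final: z = 16

Answer: 16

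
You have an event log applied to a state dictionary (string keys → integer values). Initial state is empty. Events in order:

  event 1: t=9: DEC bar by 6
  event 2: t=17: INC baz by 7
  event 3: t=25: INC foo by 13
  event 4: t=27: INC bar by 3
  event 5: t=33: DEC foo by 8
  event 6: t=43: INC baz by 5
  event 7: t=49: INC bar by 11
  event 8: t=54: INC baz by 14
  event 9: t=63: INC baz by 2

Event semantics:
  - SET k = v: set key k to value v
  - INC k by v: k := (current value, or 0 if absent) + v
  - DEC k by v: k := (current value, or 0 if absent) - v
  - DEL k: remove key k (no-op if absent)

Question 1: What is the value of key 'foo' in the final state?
Track key 'foo' through all 9 events:
  event 1 (t=9: DEC bar by 6): foo unchanged
  event 2 (t=17: INC baz by 7): foo unchanged
  event 3 (t=25: INC foo by 13): foo (absent) -> 13
  event 4 (t=27: INC bar by 3): foo unchanged
  event 5 (t=33: DEC foo by 8): foo 13 -> 5
  event 6 (t=43: INC baz by 5): foo unchanged
  event 7 (t=49: INC bar by 11): foo unchanged
  event 8 (t=54: INC baz by 14): foo unchanged
  event 9 (t=63: INC baz by 2): foo unchanged
Final: foo = 5

Answer: 5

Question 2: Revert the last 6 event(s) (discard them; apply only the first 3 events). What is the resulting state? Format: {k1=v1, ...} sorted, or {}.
Answer: {bar=-6, baz=7, foo=13}

Derivation:
Keep first 3 events (discard last 6):
  after event 1 (t=9: DEC bar by 6): {bar=-6}
  after event 2 (t=17: INC baz by 7): {bar=-6, baz=7}
  after event 3 (t=25: INC foo by 13): {bar=-6, baz=7, foo=13}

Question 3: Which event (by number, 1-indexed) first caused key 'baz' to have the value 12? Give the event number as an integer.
Answer: 6

Derivation:
Looking for first event where baz becomes 12:
  event 2: baz = 7
  event 3: baz = 7
  event 4: baz = 7
  event 5: baz = 7
  event 6: baz 7 -> 12  <-- first match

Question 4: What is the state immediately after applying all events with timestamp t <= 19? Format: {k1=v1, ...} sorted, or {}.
Answer: {bar=-6, baz=7}

Derivation:
Apply events with t <= 19 (2 events):
  after event 1 (t=9: DEC bar by 6): {bar=-6}
  after event 2 (t=17: INC baz by 7): {bar=-6, baz=7}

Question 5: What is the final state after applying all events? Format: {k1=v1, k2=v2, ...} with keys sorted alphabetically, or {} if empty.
Answer: {bar=8, baz=28, foo=5}

Derivation:
  after event 1 (t=9: DEC bar by 6): {bar=-6}
  after event 2 (t=17: INC baz by 7): {bar=-6, baz=7}
  after event 3 (t=25: INC foo by 13): {bar=-6, baz=7, foo=13}
  after event 4 (t=27: INC bar by 3): {bar=-3, baz=7, foo=13}
  after event 5 (t=33: DEC foo by 8): {bar=-3, baz=7, foo=5}
  after event 6 (t=43: INC baz by 5): {bar=-3, baz=12, foo=5}
  after event 7 (t=49: INC bar by 11): {bar=8, baz=12, foo=5}
  after event 8 (t=54: INC baz by 14): {bar=8, baz=26, foo=5}
  after event 9 (t=63: INC baz by 2): {bar=8, baz=28, foo=5}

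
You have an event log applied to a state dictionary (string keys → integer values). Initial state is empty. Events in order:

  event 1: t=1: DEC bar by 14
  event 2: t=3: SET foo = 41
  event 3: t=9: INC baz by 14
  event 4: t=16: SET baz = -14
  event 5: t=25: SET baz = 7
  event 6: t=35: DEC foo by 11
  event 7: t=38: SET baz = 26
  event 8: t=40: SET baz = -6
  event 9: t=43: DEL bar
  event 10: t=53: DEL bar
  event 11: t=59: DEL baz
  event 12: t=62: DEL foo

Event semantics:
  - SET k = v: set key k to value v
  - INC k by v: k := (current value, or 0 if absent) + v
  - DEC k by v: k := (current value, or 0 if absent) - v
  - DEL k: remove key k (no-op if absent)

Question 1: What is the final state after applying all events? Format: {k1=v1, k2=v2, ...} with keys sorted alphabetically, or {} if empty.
Answer: {}

Derivation:
  after event 1 (t=1: DEC bar by 14): {bar=-14}
  after event 2 (t=3: SET foo = 41): {bar=-14, foo=41}
  after event 3 (t=9: INC baz by 14): {bar=-14, baz=14, foo=41}
  after event 4 (t=16: SET baz = -14): {bar=-14, baz=-14, foo=41}
  after event 5 (t=25: SET baz = 7): {bar=-14, baz=7, foo=41}
  after event 6 (t=35: DEC foo by 11): {bar=-14, baz=7, foo=30}
  after event 7 (t=38: SET baz = 26): {bar=-14, baz=26, foo=30}
  after event 8 (t=40: SET baz = -6): {bar=-14, baz=-6, foo=30}
  after event 9 (t=43: DEL bar): {baz=-6, foo=30}
  after event 10 (t=53: DEL bar): {baz=-6, foo=30}
  after event 11 (t=59: DEL baz): {foo=30}
  after event 12 (t=62: DEL foo): {}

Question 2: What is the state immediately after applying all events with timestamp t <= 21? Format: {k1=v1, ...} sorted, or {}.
Apply events with t <= 21 (4 events):
  after event 1 (t=1: DEC bar by 14): {bar=-14}
  after event 2 (t=3: SET foo = 41): {bar=-14, foo=41}
  after event 3 (t=9: INC baz by 14): {bar=-14, baz=14, foo=41}
  after event 4 (t=16: SET baz = -14): {bar=-14, baz=-14, foo=41}

Answer: {bar=-14, baz=-14, foo=41}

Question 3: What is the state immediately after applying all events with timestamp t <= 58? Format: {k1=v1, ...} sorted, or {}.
Answer: {baz=-6, foo=30}

Derivation:
Apply events with t <= 58 (10 events):
  after event 1 (t=1: DEC bar by 14): {bar=-14}
  after event 2 (t=3: SET foo = 41): {bar=-14, foo=41}
  after event 3 (t=9: INC baz by 14): {bar=-14, baz=14, foo=41}
  after event 4 (t=16: SET baz = -14): {bar=-14, baz=-14, foo=41}
  after event 5 (t=25: SET baz = 7): {bar=-14, baz=7, foo=41}
  after event 6 (t=35: DEC foo by 11): {bar=-14, baz=7, foo=30}
  after event 7 (t=38: SET baz = 26): {bar=-14, baz=26, foo=30}
  after event 8 (t=40: SET baz = -6): {bar=-14, baz=-6, foo=30}
  after event 9 (t=43: DEL bar): {baz=-6, foo=30}
  after event 10 (t=53: DEL bar): {baz=-6, foo=30}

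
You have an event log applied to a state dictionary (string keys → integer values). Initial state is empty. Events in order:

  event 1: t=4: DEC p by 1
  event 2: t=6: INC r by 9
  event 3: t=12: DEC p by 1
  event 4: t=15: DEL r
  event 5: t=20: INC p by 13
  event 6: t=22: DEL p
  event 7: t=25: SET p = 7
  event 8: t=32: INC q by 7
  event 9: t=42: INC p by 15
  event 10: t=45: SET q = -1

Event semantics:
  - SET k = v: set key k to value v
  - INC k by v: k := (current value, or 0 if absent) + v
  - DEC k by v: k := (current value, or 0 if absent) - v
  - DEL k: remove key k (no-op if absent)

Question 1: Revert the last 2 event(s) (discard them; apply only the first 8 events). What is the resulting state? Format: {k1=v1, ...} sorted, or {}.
Answer: {p=7, q=7}

Derivation:
Keep first 8 events (discard last 2):
  after event 1 (t=4: DEC p by 1): {p=-1}
  after event 2 (t=6: INC r by 9): {p=-1, r=9}
  after event 3 (t=12: DEC p by 1): {p=-2, r=9}
  after event 4 (t=15: DEL r): {p=-2}
  after event 5 (t=20: INC p by 13): {p=11}
  after event 6 (t=22: DEL p): {}
  after event 7 (t=25: SET p = 7): {p=7}
  after event 8 (t=32: INC q by 7): {p=7, q=7}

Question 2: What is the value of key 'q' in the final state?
Answer: -1

Derivation:
Track key 'q' through all 10 events:
  event 1 (t=4: DEC p by 1): q unchanged
  event 2 (t=6: INC r by 9): q unchanged
  event 3 (t=12: DEC p by 1): q unchanged
  event 4 (t=15: DEL r): q unchanged
  event 5 (t=20: INC p by 13): q unchanged
  event 6 (t=22: DEL p): q unchanged
  event 7 (t=25: SET p = 7): q unchanged
  event 8 (t=32: INC q by 7): q (absent) -> 7
  event 9 (t=42: INC p by 15): q unchanged
  event 10 (t=45: SET q = -1): q 7 -> -1
Final: q = -1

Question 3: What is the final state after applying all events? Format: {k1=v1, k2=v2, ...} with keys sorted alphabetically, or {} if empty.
  after event 1 (t=4: DEC p by 1): {p=-1}
  after event 2 (t=6: INC r by 9): {p=-1, r=9}
  after event 3 (t=12: DEC p by 1): {p=-2, r=9}
  after event 4 (t=15: DEL r): {p=-2}
  after event 5 (t=20: INC p by 13): {p=11}
  after event 6 (t=22: DEL p): {}
  after event 7 (t=25: SET p = 7): {p=7}
  after event 8 (t=32: INC q by 7): {p=7, q=7}
  after event 9 (t=42: INC p by 15): {p=22, q=7}
  after event 10 (t=45: SET q = -1): {p=22, q=-1}

Answer: {p=22, q=-1}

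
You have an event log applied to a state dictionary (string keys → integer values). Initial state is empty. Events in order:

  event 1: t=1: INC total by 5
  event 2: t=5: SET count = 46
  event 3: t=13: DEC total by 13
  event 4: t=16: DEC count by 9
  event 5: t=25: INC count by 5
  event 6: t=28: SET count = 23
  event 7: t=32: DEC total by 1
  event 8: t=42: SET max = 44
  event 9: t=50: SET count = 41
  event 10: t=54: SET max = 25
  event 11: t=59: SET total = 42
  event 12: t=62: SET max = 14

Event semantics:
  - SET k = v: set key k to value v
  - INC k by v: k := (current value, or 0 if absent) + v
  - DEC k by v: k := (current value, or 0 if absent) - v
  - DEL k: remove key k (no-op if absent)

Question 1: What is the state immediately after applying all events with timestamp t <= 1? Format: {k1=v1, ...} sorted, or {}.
Apply events with t <= 1 (1 events):
  after event 1 (t=1: INC total by 5): {total=5}

Answer: {total=5}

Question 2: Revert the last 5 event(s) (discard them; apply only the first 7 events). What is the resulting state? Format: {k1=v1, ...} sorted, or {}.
Answer: {count=23, total=-9}

Derivation:
Keep first 7 events (discard last 5):
  after event 1 (t=1: INC total by 5): {total=5}
  after event 2 (t=5: SET count = 46): {count=46, total=5}
  after event 3 (t=13: DEC total by 13): {count=46, total=-8}
  after event 4 (t=16: DEC count by 9): {count=37, total=-8}
  after event 5 (t=25: INC count by 5): {count=42, total=-8}
  after event 6 (t=28: SET count = 23): {count=23, total=-8}
  after event 7 (t=32: DEC total by 1): {count=23, total=-9}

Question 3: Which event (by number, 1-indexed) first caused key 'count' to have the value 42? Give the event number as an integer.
Answer: 5

Derivation:
Looking for first event where count becomes 42:
  event 2: count = 46
  event 3: count = 46
  event 4: count = 37
  event 5: count 37 -> 42  <-- first match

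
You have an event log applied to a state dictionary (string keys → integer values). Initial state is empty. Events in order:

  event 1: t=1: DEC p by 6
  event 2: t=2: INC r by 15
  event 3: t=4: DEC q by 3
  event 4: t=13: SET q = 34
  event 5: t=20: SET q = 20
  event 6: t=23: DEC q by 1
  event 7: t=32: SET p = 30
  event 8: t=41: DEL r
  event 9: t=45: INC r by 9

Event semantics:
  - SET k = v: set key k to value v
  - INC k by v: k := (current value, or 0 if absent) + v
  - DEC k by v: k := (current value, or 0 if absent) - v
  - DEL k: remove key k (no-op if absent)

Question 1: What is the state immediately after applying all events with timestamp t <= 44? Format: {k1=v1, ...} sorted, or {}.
Answer: {p=30, q=19}

Derivation:
Apply events with t <= 44 (8 events):
  after event 1 (t=1: DEC p by 6): {p=-6}
  after event 2 (t=2: INC r by 15): {p=-6, r=15}
  after event 3 (t=4: DEC q by 3): {p=-6, q=-3, r=15}
  after event 4 (t=13: SET q = 34): {p=-6, q=34, r=15}
  after event 5 (t=20: SET q = 20): {p=-6, q=20, r=15}
  after event 6 (t=23: DEC q by 1): {p=-6, q=19, r=15}
  after event 7 (t=32: SET p = 30): {p=30, q=19, r=15}
  after event 8 (t=41: DEL r): {p=30, q=19}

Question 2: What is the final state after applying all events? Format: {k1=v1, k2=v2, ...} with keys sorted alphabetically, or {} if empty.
Answer: {p=30, q=19, r=9}

Derivation:
  after event 1 (t=1: DEC p by 6): {p=-6}
  after event 2 (t=2: INC r by 15): {p=-6, r=15}
  after event 3 (t=4: DEC q by 3): {p=-6, q=-3, r=15}
  after event 4 (t=13: SET q = 34): {p=-6, q=34, r=15}
  after event 5 (t=20: SET q = 20): {p=-6, q=20, r=15}
  after event 6 (t=23: DEC q by 1): {p=-6, q=19, r=15}
  after event 7 (t=32: SET p = 30): {p=30, q=19, r=15}
  after event 8 (t=41: DEL r): {p=30, q=19}
  after event 9 (t=45: INC r by 9): {p=30, q=19, r=9}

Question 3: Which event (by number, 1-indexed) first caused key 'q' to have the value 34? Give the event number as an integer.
Looking for first event where q becomes 34:
  event 3: q = -3
  event 4: q -3 -> 34  <-- first match

Answer: 4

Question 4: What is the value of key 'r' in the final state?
Answer: 9

Derivation:
Track key 'r' through all 9 events:
  event 1 (t=1: DEC p by 6): r unchanged
  event 2 (t=2: INC r by 15): r (absent) -> 15
  event 3 (t=4: DEC q by 3): r unchanged
  event 4 (t=13: SET q = 34): r unchanged
  event 5 (t=20: SET q = 20): r unchanged
  event 6 (t=23: DEC q by 1): r unchanged
  event 7 (t=32: SET p = 30): r unchanged
  event 8 (t=41: DEL r): r 15 -> (absent)
  event 9 (t=45: INC r by 9): r (absent) -> 9
Final: r = 9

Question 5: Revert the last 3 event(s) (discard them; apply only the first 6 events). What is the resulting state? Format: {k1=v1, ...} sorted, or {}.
Keep first 6 events (discard last 3):
  after event 1 (t=1: DEC p by 6): {p=-6}
  after event 2 (t=2: INC r by 15): {p=-6, r=15}
  after event 3 (t=4: DEC q by 3): {p=-6, q=-3, r=15}
  after event 4 (t=13: SET q = 34): {p=-6, q=34, r=15}
  after event 5 (t=20: SET q = 20): {p=-6, q=20, r=15}
  after event 6 (t=23: DEC q by 1): {p=-6, q=19, r=15}

Answer: {p=-6, q=19, r=15}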